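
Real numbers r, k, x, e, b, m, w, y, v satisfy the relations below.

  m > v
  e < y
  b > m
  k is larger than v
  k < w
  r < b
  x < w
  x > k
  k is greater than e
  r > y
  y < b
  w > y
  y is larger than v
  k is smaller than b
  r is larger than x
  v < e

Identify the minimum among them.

e is not least since v < e; k is not least since e < k; y is not least since v < y; x is not least since k < x; w is not least since x < w; m is not least since v < m; r is not least since y < r; b is not least since y < b.
Only v has nothing below it, so v is the minimum.

v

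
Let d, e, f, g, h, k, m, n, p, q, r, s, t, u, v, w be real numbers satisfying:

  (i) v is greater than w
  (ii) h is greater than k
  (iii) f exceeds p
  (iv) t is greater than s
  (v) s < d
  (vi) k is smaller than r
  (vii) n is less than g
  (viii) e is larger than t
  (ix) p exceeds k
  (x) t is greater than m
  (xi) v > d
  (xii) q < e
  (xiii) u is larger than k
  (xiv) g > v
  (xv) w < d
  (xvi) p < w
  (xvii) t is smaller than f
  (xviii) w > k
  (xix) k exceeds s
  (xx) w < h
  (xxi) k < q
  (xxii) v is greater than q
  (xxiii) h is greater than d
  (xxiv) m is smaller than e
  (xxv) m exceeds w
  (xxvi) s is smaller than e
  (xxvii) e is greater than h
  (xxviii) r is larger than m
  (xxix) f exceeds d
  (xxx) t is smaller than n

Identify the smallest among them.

Chaining upward from s: directly above it, k, d, t, e; then p, w, q, v, u, h, n, r, f; then m, g.
That covers every other element, and nothing is given below s, so s is the smallest.

s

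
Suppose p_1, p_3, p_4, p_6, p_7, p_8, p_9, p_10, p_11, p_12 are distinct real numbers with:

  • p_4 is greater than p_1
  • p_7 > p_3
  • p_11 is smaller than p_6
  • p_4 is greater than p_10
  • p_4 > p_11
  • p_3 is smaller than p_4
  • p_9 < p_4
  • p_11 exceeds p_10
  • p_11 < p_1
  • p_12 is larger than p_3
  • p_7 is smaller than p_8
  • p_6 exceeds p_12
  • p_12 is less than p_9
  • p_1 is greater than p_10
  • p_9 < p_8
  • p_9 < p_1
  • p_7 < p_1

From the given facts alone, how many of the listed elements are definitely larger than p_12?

Directly above p_12: p_9, p_6.
One step further: p_8, p_1, p_4 (5 so far).
Nothing else is reachable above p_12; 5 in all.

5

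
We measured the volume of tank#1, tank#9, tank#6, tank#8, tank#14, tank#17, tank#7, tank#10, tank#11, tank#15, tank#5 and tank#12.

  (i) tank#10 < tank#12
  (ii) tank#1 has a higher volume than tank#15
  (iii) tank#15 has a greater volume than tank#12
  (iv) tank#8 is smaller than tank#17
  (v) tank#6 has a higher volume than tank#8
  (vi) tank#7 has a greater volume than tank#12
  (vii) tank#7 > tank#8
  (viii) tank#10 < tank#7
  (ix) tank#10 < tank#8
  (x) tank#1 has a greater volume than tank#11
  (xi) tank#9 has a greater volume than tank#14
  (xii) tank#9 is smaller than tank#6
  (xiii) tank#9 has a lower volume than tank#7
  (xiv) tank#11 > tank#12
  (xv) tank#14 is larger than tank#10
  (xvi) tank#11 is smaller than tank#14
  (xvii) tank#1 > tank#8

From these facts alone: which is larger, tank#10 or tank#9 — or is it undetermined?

tank#9

Link the given pairs in sequence: tank#10 < tank#12; tank#12 < tank#11; tank#11 < tank#14; tank#14 < tank#9.
Chaining these gives tank#10 < tank#12 < tank#11 < tank#14 < tank#9.
So tank#9 is larger.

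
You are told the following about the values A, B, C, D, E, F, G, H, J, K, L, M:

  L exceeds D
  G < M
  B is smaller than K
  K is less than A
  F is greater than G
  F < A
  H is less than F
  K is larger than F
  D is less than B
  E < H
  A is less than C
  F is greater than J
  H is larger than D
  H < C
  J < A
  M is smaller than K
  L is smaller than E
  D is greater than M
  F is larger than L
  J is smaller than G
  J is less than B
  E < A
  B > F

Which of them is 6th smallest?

E

Piecing the relations together gives one ordering: J < G < M < D < L < E < H < F < B < K < A < C.
The 6th smallest is E.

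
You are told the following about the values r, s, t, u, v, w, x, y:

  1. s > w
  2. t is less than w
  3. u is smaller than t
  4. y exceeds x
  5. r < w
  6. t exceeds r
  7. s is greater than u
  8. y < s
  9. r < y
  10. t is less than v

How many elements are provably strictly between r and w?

1

The relations place r below w. An element lies strictly between them when it is forced above r and also forced below w.
Above r: {y, t, v, s}. Below w: {u, t}.
Intersection: {t} — 1.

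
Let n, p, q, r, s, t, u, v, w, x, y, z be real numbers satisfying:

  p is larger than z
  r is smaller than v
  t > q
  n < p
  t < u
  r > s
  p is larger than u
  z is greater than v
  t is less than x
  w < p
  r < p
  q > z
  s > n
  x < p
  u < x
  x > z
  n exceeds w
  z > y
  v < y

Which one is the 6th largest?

z

The consecutive relations fix a unique order: w < n < s < r < v < y < z < q < t < u < x < p.
The 6th largest is z.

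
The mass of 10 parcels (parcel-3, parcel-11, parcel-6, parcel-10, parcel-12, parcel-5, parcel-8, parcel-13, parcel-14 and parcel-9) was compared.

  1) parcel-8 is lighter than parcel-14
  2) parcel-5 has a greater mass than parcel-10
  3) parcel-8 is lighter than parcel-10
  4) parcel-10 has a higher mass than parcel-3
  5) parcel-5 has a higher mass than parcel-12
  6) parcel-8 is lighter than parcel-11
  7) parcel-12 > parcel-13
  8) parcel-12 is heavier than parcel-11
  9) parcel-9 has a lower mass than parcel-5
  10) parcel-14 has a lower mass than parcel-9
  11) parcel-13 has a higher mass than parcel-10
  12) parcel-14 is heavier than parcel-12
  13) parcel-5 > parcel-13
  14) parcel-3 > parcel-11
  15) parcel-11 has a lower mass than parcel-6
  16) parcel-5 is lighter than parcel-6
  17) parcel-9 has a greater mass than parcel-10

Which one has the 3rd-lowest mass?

parcel-3

Chaining the given pairs: parcel-8 < parcel-11 < parcel-3 < parcel-10 < parcel-13 < parcel-12 < parcel-14 < parcel-9 < parcel-5 < parcel-6.
The 3rd smallest is parcel-3.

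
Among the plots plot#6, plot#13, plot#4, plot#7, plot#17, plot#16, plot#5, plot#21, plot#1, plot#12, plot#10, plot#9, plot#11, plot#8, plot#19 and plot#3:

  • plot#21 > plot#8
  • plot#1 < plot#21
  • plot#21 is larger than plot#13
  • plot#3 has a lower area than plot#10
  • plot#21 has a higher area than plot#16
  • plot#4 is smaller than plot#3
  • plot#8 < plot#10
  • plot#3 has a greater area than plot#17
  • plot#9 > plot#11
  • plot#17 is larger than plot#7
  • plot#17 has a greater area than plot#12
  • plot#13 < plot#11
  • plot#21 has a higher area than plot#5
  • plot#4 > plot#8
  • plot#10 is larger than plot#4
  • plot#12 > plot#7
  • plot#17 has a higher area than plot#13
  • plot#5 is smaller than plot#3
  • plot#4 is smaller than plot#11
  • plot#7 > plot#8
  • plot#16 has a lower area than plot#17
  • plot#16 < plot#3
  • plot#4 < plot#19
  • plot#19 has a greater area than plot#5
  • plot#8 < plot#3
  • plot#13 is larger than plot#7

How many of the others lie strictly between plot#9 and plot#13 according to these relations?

1

The relations place plot#13 below plot#9. An element lies strictly between them when it is forced above plot#13 and also forced below plot#9.
Above plot#13: {plot#17, plot#11, plot#3, plot#10, plot#21}. Below plot#9: {plot#8, plot#4, plot#7, plot#11}.
Intersection: {plot#11} — 1.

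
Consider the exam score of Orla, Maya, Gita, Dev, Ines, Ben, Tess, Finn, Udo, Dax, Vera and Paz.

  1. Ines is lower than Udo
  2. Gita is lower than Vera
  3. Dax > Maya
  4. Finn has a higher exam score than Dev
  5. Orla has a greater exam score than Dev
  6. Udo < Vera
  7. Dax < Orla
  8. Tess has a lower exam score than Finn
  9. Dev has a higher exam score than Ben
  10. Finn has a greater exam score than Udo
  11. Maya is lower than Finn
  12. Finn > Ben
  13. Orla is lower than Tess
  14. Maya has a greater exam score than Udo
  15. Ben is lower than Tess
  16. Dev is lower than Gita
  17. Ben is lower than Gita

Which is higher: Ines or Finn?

Finn

Ines < Udo and Udo < Maya give Ines < Maya.
Then Maya < Dax extends the chain to Dax.
With Dax < Orla: Ines < Udo < Maya < Dax < Orla.
With Orla < Tess: Ines < Udo < Maya < Dax < Orla < Tess.
With Tess < Finn: Ines < Udo < Maya < Dax < Orla < Tess < Finn.
So Ines < Finn; Finn is the higher of the two.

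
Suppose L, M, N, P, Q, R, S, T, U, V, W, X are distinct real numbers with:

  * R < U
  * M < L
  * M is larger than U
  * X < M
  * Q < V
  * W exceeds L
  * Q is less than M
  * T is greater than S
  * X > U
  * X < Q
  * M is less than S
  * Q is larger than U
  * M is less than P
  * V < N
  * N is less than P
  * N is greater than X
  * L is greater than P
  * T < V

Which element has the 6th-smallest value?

Chaining the given pairs: R < U < X < Q < M < S < T < V < N < P < L < W.
The 6th smallest is S.

S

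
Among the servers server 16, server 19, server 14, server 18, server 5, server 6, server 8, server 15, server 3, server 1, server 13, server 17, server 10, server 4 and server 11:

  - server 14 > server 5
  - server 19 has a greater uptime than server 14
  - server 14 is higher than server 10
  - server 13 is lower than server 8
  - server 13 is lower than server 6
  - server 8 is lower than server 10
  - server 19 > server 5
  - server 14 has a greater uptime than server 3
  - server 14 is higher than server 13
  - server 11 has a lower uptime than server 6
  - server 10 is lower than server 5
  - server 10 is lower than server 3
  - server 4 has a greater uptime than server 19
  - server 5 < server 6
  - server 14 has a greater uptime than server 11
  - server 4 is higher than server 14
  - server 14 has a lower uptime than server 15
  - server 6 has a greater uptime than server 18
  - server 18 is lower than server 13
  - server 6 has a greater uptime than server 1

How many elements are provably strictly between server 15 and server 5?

1

Chaining upward from server 5 reaches: server 14, server 19, server 4, server 6.
Chaining downward from server 15 reaches: server 18, server 13, server 8, server 10, server 3, server 11, server 14.
Strictly between server 5 and server 15 are those in both lists: server 14 — 1 element.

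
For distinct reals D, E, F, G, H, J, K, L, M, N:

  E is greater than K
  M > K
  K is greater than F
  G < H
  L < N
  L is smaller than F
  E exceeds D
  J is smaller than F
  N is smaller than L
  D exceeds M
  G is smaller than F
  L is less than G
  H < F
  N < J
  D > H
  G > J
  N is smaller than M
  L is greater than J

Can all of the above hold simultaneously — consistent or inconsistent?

inconsistent

We have L < N stated directly, yet also N < J < L by chaining the others — so N < L. Contradiction.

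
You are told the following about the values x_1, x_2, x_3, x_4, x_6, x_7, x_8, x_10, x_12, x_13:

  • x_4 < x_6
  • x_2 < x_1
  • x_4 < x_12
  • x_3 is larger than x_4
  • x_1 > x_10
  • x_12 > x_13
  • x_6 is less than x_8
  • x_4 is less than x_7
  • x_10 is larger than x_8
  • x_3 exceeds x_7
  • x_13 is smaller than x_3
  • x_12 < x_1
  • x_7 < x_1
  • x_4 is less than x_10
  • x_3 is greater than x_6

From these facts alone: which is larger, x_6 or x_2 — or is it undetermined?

undetermined

Following every chain through x_2: above x_2 we get x_1.
x_6 is not reached, and no chain runs the other way from x_6 to x_2.
So the given relations leave the order of x_2 and x_6 undetermined.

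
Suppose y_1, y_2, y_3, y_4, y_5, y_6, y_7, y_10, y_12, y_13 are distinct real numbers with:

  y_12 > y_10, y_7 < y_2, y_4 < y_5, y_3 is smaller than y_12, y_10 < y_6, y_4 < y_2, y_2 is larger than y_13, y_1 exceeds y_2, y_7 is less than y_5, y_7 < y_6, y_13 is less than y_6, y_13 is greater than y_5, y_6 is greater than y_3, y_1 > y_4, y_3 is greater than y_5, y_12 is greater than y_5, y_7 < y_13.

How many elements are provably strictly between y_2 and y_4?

The relations place y_4 below y_2. An element lies strictly between them when it is forced above y_4 and also forced below y_2.
Above y_4: {y_5, y_3, y_12, y_13, y_6, y_1}. Below y_2: {y_7, y_5, y_13}.
Intersection: {y_5, y_13} — 2.

2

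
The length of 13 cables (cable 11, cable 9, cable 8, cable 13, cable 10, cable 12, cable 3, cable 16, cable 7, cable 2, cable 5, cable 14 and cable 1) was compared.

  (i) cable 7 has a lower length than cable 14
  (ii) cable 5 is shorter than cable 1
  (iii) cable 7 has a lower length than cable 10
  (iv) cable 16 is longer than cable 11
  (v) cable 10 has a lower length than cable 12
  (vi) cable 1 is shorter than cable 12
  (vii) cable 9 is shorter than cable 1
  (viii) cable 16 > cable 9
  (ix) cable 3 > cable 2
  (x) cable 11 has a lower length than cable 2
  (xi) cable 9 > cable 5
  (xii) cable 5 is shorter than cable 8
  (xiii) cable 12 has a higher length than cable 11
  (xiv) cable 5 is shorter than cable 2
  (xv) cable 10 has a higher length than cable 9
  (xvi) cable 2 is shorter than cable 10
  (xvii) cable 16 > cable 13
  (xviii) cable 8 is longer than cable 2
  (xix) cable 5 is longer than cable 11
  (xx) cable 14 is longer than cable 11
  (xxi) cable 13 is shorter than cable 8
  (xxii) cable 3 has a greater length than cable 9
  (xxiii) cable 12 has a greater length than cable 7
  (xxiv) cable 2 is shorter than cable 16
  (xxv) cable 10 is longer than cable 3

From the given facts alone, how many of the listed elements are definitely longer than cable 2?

The elements the relations force above cable 2 are cable 3, cable 8, cable 10, cable 16, cable 12 — no chain reaches any other.
That is 5.

5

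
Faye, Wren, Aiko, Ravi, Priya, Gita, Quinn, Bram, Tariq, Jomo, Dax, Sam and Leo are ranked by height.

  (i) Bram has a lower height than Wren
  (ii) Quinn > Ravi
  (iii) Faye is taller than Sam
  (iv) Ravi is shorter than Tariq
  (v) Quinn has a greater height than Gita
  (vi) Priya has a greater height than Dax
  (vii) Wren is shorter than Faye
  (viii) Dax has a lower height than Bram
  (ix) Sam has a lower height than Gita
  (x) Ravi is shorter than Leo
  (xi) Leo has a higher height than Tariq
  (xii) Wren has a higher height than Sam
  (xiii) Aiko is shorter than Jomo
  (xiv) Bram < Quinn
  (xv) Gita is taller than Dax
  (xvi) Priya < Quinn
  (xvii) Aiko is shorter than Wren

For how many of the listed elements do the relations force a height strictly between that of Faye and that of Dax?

The relations place Dax below Faye. An element lies strictly between them when it is forced above Dax and also forced below Faye.
Above Dax: {Bram, Priya, Wren, Gita, Quinn}. Below Faye: {Aiko, Sam, Bram, Wren}.
Intersection: {Bram, Wren} — 2.

2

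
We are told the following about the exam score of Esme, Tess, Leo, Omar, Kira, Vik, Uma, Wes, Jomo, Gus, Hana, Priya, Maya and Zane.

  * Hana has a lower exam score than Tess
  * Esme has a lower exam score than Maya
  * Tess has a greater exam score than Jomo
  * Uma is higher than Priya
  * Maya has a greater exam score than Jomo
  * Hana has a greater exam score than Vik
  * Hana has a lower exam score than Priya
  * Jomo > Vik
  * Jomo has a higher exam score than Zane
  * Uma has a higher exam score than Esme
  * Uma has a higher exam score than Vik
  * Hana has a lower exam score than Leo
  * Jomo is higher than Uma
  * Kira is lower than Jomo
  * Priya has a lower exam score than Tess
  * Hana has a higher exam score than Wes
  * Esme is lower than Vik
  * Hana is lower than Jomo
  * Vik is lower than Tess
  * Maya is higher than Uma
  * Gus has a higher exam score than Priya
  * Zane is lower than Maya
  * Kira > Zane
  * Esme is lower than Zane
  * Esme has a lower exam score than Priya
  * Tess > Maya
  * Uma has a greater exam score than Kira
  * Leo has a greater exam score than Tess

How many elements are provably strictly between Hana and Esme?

Chaining upward from Esme reaches: Zane, Vik, Kira, Priya, Uma, Jomo, Maya, Tess, Leo, Gus.
Chaining downward from Hana reaches: Vik, Wes.
Strictly between Esme and Hana are those in both lists: Vik — 1 element.

1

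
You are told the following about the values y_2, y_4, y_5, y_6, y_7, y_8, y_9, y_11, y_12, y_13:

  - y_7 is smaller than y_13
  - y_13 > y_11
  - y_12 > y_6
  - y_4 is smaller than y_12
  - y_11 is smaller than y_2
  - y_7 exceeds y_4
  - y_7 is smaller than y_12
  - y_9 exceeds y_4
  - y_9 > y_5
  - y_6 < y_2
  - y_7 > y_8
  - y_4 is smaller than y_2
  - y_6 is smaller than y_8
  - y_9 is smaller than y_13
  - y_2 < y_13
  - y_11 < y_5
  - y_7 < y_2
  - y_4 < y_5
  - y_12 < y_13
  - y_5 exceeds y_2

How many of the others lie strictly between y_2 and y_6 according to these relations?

2

The relations place y_6 below y_2. An element lies strictly between them when it is forced above y_6 and also forced below y_2.
Above y_6: {y_8, y_7, y_12, y_5, y_9, y_13}. Below y_2: {y_4, y_8, y_11, y_7}.
Intersection: {y_8, y_7} — 2.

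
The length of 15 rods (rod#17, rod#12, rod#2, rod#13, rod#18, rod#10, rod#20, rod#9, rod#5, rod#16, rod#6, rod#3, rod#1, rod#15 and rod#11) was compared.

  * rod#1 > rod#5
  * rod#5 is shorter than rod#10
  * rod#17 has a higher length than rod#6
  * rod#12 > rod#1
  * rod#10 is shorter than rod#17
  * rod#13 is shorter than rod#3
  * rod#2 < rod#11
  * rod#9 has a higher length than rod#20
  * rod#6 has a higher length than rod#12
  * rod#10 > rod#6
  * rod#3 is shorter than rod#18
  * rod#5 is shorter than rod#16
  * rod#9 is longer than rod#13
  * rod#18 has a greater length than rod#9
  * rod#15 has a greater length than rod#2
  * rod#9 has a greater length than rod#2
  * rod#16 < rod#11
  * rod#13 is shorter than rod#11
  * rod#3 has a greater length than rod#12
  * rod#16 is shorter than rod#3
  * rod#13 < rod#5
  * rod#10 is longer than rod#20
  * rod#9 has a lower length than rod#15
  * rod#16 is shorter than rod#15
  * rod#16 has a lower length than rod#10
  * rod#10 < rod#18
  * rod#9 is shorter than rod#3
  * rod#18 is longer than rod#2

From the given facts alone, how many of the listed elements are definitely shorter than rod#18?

The elements the relations force below rod#18 are rod#20, rod#13, rod#2, rod#5, rod#1, rod#9, rod#12, rod#6, rod#16, rod#10, rod#3 — no chain reaches any other.
That is 11.

11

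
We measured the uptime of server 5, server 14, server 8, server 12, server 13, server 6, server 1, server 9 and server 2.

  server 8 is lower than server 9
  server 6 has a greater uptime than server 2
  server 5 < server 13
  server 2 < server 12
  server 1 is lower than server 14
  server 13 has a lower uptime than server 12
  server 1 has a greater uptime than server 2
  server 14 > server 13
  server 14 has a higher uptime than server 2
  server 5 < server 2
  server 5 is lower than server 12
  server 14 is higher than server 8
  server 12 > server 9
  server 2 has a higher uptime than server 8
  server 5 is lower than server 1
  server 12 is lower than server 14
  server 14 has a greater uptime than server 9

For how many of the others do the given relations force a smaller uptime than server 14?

7

Directly below server 14: server 8, server 2, server 13, server 9, server 1, server 12.
One step further: server 5 (7 so far).
No other element is forced below server 14 by the given relations, so the count is 7.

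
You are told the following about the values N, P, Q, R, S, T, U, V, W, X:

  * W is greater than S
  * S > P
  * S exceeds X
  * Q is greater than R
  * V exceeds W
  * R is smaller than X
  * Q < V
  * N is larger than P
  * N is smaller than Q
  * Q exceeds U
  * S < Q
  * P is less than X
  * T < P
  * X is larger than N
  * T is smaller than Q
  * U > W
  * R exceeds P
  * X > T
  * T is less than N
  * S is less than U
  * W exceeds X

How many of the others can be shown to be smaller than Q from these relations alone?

8

The elements the relations force below Q are T, P, N, R, X, S, W, U — no chain reaches any other.
That is 8.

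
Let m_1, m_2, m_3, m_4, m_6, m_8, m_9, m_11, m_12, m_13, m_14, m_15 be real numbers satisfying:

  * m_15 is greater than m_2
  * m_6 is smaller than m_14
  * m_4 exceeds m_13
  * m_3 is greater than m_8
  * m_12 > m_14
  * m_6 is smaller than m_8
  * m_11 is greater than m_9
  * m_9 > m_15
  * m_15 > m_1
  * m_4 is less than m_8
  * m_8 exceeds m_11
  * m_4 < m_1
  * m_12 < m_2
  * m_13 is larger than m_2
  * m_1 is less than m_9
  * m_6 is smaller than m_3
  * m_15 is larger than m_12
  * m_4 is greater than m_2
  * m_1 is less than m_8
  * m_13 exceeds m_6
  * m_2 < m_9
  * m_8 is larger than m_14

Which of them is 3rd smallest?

Chaining the given pairs: m_6 < m_14 < m_12 < m_2 < m_13 < m_4 < m_1 < m_15 < m_9 < m_11 < m_8 < m_3.
Counting 3 from the smallest end gives m_12.

m_12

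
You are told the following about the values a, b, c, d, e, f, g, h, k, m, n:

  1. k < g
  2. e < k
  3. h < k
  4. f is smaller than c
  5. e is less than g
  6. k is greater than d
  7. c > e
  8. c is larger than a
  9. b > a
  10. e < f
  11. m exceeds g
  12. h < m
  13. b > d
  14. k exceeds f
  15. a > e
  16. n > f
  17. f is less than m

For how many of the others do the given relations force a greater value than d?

The elements the relations force above d are k, g, b, m — no chain reaches any other.
That is 4.

4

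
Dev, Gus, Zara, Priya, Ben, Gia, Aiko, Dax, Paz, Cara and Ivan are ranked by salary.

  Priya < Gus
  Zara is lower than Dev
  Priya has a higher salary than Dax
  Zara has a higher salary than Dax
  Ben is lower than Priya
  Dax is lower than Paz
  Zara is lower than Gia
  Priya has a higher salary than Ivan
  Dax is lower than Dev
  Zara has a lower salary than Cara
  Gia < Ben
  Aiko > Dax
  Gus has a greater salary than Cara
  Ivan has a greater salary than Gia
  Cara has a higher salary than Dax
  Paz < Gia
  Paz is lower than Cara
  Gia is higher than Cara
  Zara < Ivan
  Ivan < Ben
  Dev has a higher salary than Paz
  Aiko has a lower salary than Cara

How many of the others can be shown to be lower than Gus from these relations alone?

The elements the relations force below Gus are Dax, Aiko, Zara, Paz, Cara, Gia, Ivan, Ben, Priya — no chain reaches any other.
That is 9.

9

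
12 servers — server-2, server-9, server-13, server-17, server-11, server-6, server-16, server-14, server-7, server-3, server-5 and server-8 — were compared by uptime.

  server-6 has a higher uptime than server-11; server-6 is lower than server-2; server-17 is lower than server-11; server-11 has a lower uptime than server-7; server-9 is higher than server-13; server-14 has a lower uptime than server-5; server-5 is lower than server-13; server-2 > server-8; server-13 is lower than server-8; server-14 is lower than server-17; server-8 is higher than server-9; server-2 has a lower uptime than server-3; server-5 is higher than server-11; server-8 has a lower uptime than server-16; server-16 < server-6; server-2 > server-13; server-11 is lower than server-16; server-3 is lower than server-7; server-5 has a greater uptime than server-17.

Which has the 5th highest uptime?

server-16

Piecing the relations together gives one ordering: server-14 < server-17 < server-11 < server-5 < server-13 < server-9 < server-8 < server-16 < server-6 < server-2 < server-3 < server-7.
The 5th largest is server-16.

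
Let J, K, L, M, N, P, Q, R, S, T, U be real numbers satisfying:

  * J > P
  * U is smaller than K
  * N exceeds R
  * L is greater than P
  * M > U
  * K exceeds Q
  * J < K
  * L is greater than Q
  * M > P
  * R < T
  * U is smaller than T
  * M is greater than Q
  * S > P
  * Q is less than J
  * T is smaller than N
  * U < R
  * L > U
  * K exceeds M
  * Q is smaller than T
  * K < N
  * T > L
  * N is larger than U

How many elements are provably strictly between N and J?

1

The relations place J below N. An element lies strictly between them when it is forced above J and also forced below N.
Above J: {K}. Below N: {U, R, Q, P, L, M, K, T}.
Intersection: {K} — 1.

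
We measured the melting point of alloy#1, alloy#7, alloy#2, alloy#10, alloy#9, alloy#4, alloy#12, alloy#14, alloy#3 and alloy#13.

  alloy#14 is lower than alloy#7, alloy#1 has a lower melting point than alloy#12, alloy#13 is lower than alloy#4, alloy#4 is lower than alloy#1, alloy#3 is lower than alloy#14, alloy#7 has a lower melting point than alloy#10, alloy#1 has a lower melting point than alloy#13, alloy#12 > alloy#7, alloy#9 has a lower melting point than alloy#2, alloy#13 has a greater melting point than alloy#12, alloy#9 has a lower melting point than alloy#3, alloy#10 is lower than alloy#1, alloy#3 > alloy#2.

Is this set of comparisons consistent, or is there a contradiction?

inconsistent

Chaining the given relations yields alloy#1 < alloy#12 < alloy#13 < alloy#4, so alloy#1 < alloy#4. But one relation states alloy#4 < alloy#1. These cannot both hold.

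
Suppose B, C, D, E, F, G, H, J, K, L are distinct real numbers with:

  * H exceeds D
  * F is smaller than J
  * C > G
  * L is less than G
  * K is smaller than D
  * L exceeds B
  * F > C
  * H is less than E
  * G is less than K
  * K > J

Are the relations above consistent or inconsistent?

consistent

Every relation is compatible with B < L < G < C < F < J < K < D < H < E; the set is consistent.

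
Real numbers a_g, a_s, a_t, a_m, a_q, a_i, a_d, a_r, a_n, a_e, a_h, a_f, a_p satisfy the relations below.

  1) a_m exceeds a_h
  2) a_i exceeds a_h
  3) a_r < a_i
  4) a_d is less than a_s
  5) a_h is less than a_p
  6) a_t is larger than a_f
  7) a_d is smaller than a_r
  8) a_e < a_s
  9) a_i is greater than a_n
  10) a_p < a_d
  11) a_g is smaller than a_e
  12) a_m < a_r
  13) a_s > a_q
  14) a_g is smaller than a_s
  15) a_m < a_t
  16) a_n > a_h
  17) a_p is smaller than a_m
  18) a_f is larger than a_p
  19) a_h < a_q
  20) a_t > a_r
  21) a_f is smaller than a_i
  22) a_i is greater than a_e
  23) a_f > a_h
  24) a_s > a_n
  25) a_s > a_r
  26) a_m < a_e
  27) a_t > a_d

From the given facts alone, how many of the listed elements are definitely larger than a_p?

From a_p the given relations immediately reach a_d, a_m, a_f.
From those, a_r, a_e, a_t, a_i, a_s — 8 in total.
No other element is forced above a_p by the given relations, so the count is 8.

8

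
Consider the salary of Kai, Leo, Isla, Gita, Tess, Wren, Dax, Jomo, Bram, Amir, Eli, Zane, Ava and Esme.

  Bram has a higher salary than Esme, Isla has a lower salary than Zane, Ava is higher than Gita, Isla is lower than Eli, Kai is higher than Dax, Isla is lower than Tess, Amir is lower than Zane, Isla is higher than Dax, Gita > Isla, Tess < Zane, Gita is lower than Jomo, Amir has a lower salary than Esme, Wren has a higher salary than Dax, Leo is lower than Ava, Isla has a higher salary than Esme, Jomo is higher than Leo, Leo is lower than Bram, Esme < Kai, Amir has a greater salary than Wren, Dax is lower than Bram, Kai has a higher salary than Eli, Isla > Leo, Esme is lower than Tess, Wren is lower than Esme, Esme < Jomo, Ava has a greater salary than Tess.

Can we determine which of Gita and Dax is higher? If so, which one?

Gita

Chaining the given relations: Dax < Wren < Amir < Esme < Isla < Gita.
So Gita is higher.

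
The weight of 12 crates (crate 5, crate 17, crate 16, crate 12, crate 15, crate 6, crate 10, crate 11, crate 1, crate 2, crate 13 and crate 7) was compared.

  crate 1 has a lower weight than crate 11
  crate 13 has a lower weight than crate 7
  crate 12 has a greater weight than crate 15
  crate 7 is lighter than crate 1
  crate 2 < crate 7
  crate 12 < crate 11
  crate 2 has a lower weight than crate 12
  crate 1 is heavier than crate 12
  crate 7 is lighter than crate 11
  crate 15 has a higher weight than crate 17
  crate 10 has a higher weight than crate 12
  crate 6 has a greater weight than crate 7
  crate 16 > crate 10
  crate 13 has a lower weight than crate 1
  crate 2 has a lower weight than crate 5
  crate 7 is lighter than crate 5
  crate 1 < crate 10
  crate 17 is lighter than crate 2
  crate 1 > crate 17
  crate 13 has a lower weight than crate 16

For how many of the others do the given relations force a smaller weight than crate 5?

4

From crate 5 the given relations immediately reach crate 2, crate 7.
From those, crate 13, crate 17 — 4 in total.
No other element is forced below crate 5 by the given relations, so the count is 4.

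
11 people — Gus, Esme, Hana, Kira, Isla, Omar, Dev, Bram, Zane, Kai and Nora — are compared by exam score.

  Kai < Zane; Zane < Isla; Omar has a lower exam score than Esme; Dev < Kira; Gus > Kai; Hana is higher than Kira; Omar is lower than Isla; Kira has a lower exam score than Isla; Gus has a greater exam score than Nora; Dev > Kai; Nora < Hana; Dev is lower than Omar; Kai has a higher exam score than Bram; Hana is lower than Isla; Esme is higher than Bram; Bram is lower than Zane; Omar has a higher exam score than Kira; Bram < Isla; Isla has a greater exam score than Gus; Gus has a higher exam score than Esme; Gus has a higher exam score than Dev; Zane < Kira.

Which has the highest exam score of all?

Isla

Bram is not greatest since Bram < Zane; Kai is not greatest since Kai < Zane; Zane is not greatest since Zane < Kira; Nora is not greatest since Nora < Hana; Dev is not greatest since Dev < Omar; Kira is not greatest since Kira < Isla; Omar is not greatest since Omar < Esme; Esme is not greatest since Esme < Gus; Gus is not greatest since Gus < Isla; Hana is not greatest since Hana < Isla.
Only Isla has nothing above it, so Isla is the highest exam score.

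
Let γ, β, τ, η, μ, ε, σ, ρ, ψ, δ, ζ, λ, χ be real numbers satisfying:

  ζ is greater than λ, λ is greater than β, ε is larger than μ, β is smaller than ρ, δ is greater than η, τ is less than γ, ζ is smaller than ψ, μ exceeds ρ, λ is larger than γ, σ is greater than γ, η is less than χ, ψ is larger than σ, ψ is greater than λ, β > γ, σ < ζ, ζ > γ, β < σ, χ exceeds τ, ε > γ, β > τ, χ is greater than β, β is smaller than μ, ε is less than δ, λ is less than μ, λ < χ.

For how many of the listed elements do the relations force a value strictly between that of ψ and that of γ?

4

Chaining upward from γ reaches: β, λ, σ, ζ, ρ, μ, χ, ε, δ.
Chaining downward from ψ reaches: τ, β, λ, σ, ζ.
Strictly between γ and ψ are those in both lists: β, λ, σ, ζ — 4 elements.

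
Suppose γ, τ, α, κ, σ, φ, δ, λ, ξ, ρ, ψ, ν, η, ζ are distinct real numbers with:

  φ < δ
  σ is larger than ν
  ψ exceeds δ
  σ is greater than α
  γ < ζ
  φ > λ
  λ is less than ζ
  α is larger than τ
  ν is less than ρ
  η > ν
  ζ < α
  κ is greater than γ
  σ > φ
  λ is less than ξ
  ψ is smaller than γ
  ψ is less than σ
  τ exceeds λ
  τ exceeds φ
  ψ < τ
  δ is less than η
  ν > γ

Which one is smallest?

λ

Chaining upward from λ: directly above it, φ, ξ, ζ, τ; then δ, α, σ; then ψ, η; then γ; then ν, κ; then ρ.
That covers every other element, and nothing is given below λ, so λ is the smallest.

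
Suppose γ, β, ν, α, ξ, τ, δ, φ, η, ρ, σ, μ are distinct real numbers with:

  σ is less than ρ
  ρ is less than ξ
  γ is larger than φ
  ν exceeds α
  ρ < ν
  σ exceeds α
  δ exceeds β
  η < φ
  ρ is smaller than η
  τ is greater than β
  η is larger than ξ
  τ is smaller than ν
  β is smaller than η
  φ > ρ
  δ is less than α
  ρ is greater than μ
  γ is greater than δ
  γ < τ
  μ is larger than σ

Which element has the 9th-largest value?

Chaining the given pairs: β < δ < α < σ < μ < ρ < ξ < η < φ < γ < τ < ν.
The 9th largest is σ.

σ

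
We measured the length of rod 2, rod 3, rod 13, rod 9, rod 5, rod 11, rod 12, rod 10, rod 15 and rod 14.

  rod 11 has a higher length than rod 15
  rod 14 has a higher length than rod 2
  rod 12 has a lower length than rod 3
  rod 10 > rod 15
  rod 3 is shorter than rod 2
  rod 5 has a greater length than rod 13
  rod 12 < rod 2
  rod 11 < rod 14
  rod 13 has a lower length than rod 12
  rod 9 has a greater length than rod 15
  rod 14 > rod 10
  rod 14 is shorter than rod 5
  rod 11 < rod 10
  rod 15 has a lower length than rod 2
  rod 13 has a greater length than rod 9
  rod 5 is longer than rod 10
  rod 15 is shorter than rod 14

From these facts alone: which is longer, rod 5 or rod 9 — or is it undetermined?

Link the given pairs in sequence: rod 9 < rod 13; rod 13 < rod 12; rod 12 < rod 2; rod 2 < rod 14; rod 14 < rod 5.
Chaining these gives rod 9 < rod 13 < rod 12 < rod 2 < rod 14 < rod 5.
So rod 5 is longer.

rod 5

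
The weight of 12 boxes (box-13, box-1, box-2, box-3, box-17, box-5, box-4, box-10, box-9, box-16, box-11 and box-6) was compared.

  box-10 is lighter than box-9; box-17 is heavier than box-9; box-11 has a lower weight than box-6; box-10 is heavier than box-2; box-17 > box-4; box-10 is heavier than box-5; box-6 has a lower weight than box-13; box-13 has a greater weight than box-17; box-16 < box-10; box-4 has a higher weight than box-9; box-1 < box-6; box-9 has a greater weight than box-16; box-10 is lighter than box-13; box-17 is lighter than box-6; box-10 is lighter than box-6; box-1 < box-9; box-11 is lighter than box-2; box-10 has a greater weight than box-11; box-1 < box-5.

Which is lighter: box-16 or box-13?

box-16

box-16 < box-10 and box-10 < box-9 give box-16 < box-9.
Then box-9 < box-4 extends the chain to box-4.
Then box-4 < box-17 extends the chain to box-17.
Then box-17 < box-6 extends the chain to box-6.
With box-6 < box-13: box-16 < box-10 < box-9 < box-4 < box-17 < box-6 < box-13.
So box-16 < box-13; box-16 is the lighter of the two.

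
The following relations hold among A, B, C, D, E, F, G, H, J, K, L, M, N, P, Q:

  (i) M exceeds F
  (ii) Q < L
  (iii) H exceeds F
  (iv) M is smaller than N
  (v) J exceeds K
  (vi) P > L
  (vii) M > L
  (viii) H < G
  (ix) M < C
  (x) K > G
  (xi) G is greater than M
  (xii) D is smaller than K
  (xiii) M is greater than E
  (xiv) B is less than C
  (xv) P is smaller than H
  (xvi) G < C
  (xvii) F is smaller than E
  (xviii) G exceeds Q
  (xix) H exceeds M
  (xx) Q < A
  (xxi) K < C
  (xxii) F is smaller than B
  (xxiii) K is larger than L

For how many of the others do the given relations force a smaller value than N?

Directly below N: M.
One step further: F, L, E (4 so far).
One step further: Q (5 so far).
Nothing else is reachable below N; 5 in all.

5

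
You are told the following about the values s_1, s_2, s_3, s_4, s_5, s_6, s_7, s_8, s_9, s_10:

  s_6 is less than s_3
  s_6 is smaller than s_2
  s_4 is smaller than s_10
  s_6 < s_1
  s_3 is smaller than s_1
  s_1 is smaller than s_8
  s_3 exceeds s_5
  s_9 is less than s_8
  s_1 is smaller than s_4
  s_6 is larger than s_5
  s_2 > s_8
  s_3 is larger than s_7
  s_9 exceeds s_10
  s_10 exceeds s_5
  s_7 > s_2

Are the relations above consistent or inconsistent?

We have s_8 < s_2 stated directly, yet also s_2 < s_7 < s_3 < s_1 < s_4 < s_10 < s_9 < s_8 by chaining the others — so s_2 < s_8. Contradiction.

inconsistent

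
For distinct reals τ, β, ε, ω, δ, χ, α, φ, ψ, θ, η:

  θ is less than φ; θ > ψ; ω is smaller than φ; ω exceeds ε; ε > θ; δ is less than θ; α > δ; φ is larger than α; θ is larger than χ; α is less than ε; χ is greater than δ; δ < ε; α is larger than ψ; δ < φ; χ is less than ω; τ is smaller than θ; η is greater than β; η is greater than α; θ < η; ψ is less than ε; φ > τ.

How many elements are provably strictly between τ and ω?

2

The relations place τ below ω. An element lies strictly between them when it is forced above τ and also forced below ω.
Above τ: {θ, ε, φ, η}. Below ω: {δ, χ, ψ, θ, α, ε}.
Intersection: {θ, ε} — 2.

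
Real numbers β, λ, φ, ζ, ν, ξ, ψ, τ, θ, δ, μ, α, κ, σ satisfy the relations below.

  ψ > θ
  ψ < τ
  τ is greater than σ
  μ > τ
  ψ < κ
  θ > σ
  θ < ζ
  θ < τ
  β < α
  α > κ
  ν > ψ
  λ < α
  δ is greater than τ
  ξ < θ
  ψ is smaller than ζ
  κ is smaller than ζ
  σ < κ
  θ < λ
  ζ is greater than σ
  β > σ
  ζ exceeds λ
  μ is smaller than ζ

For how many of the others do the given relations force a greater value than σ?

The elements the relations force above σ are θ, λ, ψ, τ, κ, β, μ, ν, δ, α, ζ — no chain reaches any other.
That is 11.

11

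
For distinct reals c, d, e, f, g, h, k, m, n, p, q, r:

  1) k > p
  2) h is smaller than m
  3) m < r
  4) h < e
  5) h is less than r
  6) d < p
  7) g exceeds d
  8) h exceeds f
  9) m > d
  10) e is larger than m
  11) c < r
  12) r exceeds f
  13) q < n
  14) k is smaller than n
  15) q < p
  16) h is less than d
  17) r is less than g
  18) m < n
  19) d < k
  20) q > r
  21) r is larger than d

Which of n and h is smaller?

Link the given pairs in sequence: h < d; d < m; m < r; r < q; q < p; p < k; k < n.
Together: h < d < m < r < q < p < k < n.
So h < n; h is the smaller of the two.

h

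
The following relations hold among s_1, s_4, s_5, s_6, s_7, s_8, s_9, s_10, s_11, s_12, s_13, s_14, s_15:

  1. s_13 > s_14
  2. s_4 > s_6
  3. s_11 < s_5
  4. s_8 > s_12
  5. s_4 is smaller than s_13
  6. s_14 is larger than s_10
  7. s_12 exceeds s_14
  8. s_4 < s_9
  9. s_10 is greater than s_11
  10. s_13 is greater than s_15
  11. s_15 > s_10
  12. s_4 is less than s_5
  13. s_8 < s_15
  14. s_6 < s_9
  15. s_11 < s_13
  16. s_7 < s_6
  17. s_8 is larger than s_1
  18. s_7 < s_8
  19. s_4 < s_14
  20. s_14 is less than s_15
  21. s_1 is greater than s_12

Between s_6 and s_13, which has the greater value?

s_6 < s_4 and s_4 < s_14 give s_6 < s_14.
Then s_14 < s_12 extends the chain to s_12.
With s_12 < s_1: s_6 < s_4 < s_14 < s_12 < s_1.
With s_1 < s_8: s_6 < s_4 < s_14 < s_12 < s_1 < s_8.
With s_8 < s_15: s_6 < s_4 < s_14 < s_12 < s_1 < s_8 < s_15.
With s_15 < s_13: s_6 < s_4 < s_14 < s_12 < s_1 < s_8 < s_15 < s_13.
So s_6 < s_13; s_13 is the larger of the two.

s_13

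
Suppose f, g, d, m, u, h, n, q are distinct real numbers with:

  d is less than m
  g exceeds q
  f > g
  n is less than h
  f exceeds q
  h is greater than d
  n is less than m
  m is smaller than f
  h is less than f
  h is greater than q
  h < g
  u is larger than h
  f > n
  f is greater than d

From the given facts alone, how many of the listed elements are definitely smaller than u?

4

The elements the relations force below u are d, n, q, h — no chain reaches any other.
That is 4.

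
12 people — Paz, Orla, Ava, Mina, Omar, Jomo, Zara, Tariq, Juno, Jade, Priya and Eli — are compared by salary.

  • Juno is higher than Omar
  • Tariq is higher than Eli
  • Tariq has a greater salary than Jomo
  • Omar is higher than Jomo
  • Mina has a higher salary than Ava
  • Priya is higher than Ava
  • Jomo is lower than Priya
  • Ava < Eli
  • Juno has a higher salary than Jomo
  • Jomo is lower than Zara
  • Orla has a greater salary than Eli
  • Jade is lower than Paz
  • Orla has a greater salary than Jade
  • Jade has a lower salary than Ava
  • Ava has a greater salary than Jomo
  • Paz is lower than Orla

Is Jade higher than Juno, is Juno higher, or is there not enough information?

Following every chain through Jade: above Jade we get Ava, Paz, Priya, Eli, Mina, Tariq, Orla.
Juno is not reached, and no chain runs the other way from Juno to Jade.
So the given relations leave the order of Jade and Juno undetermined.

undetermined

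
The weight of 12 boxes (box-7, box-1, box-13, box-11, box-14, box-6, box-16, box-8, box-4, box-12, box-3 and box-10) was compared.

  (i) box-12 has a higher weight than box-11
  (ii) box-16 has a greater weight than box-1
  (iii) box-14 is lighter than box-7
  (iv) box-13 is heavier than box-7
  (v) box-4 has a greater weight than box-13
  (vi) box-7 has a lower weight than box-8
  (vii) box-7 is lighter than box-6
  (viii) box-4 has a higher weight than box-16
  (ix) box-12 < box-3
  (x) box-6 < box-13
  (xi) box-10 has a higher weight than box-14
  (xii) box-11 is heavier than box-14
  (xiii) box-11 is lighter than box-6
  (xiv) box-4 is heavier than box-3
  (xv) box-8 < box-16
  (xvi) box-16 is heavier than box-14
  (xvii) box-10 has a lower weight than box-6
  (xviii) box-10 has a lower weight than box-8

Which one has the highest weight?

Chaining downward from box-4: directly below it, box-3, box-16, box-13; then box-14, box-7, box-12, box-6, box-1, box-8; then box-11, box-10.
That covers every other element, and nothing is given above box-4, so box-4 is the highest weight.

box-4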